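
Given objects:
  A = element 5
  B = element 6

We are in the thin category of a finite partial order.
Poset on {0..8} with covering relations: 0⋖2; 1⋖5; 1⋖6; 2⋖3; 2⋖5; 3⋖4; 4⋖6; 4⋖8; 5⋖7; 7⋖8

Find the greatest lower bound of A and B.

Answer: NO MEET EXISTS

Derivation:
{x : x⊑A ∧ x⊑B} = {0,1,2}  (A=5, B=6)
  maximal lower bounds 1 and 2 are incomparable: neither 1⊑2 nor 2⊑1
→ no greatest lower bound exists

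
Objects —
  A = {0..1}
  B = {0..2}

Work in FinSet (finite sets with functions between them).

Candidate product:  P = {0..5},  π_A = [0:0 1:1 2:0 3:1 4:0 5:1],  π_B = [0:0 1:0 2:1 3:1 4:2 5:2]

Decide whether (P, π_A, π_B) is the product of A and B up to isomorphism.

Answer: VALID PRODUCT

Derivation:
|A|·|B| = 2·3 = 6;  |P| = 6
Check the pairing map k ↦ (π_A(k), π_B(k)):
  0 : (0,0)
  1 : (1,0)
  2 : (0,1)
  3 : (1,1)
  4 : (0,2)
  5 : (1,2)
distinct pairs in image: 6 / 6 needed
  → bijection onto A×B; projections well-typed.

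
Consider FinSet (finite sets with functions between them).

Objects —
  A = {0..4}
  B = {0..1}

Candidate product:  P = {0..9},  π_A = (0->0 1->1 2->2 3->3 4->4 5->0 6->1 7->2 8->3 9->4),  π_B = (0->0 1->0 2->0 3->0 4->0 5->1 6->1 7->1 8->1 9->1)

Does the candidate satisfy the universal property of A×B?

|A|·|B| = 5·2 = 10;  |P| = 10
Check the pairing map k ↦ (π_A(k), π_B(k)):
  0 -> (0,0)
  1 -> (1,0)
  2 -> (2,0)
  3 -> (3,0)
  4 -> (4,0)
  5 -> (0,1)
  6 -> (1,1)
  7 -> (2,1)
  8 -> (3,1)
  9 -> (4,1)
distinct pairs in image: 10 / 10 needed
  → bijection onto A×B; projections well-typed.

Answer: VALID PRODUCT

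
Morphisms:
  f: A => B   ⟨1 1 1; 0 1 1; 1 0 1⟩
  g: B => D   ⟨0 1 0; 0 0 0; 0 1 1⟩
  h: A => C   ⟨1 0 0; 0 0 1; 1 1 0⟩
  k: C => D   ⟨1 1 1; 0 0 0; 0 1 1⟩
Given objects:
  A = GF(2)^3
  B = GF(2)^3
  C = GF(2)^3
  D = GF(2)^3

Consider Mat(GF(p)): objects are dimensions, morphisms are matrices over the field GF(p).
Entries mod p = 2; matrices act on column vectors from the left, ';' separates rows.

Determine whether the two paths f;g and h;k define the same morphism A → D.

Answer: DOES NOT COMMUTE

Work:
Along f;g (path 1):
  e0=⟨1,0,0⟩ f=>⟨1,0,1⟩ g=>⟨0,0,1⟩
  e1=⟨0,1,0⟩ f=>⟨1,1,0⟩ g=>⟨1,0,1⟩
  e2=⟨0,0,1⟩ f=>⟨1,1,1⟩ g=>⟨1,0,0⟩
  result₁ = ⟨0 1 1; 0 0 0; 1 1 0⟩
Along h;k (path 2):
  e0=⟨1,0,0⟩ h=>⟨1,0,1⟩ k=>⟨0,0,1⟩
  e1=⟨0,1,0⟩ h=>⟨0,0,1⟩ k=>⟨1,0,1⟩
  e2=⟨0,0,1⟩ h=>⟨0,1,0⟩ k=>⟨1,0,1⟩
  result₂ = ⟨0 1 1; 0 0 0; 1 1 1⟩
Equal? NO — does not commute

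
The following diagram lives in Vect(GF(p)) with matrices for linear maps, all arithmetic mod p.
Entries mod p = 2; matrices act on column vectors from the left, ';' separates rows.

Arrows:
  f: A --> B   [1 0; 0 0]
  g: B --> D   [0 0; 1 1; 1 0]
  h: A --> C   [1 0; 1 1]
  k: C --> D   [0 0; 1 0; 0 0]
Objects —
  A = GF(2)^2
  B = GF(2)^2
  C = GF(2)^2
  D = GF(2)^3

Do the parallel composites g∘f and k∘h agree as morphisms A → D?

1) trace f;g:
  e0=(1,0) f-->(1,0) g-->(0,1,1)
  e1=(0,1) f-->(0,0) g-->(0,0,0)
  composite₁ = [0 0; 1 0; 1 0]
2) trace h;k:
  e0=(1,0) h-->(1,1) k-->(0,1,0)
  e1=(0,1) h-->(0,1) k-->(0,0,0)
  composite₂ = [0 0; 1 0; 0 0]
Equal? distinct morphisms ✗

Answer: DOES NOT COMMUTE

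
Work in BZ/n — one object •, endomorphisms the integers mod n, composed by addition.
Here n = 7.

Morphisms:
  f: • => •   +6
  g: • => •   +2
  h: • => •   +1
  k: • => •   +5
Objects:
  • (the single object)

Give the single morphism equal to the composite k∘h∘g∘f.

  0 +6≡6 +2≡1 +1≡2 +5≡0  (mod 7)
result: +0

Answer: +0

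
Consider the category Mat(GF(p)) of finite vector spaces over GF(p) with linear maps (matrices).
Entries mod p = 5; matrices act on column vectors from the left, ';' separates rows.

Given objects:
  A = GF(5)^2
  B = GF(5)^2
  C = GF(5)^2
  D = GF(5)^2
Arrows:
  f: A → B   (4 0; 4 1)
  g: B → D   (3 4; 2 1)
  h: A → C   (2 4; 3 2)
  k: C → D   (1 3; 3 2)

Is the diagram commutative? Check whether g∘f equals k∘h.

Path 1 = f;g:
  e0=(1,0) f→(4,4) g→(3,2)
  e1=(0,1) f→(0,1) g→(4,1)
  result₁ = (3 4; 2 1)
Path 2 = h;k:
  e0=(1,0) h→(2,3) k→(1,2)
  e1=(0,1) h→(4,2) k→(0,1)
  result₂ = (1 0; 2 1)
Equal? distinct morphisms ✗

Answer: DOES NOT COMMUTE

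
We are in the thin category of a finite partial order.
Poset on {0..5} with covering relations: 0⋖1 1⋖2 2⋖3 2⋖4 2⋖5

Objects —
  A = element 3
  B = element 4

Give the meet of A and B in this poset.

Lower bounds of A=3 and B=4: {0,1,2}
  0 <= 2
  1 <= 2
  2 <= 2
glb = 2

Answer: A∧B = 2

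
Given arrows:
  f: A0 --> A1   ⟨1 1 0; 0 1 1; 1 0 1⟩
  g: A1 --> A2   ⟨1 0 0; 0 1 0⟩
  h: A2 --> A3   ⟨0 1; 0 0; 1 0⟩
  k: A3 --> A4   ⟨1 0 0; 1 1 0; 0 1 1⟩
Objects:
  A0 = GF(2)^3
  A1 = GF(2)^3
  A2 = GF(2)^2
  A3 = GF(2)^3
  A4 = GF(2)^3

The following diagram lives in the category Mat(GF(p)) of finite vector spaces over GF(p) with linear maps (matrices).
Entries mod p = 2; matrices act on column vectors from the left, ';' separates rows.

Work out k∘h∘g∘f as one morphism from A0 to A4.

  e0=⟨1,0,0⟩ f-->⟨1,0,1⟩ g-->⟨1,0⟩ h-->⟨0,0,1⟩ k-->⟨0,0,1⟩
  e1=⟨0,1,0⟩ f-->⟨1,1,0⟩ g-->⟨1,1⟩ h-->⟨1,0,1⟩ k-->⟨1,1,1⟩
  e2=⟨0,0,1⟩ f-->⟨0,1,1⟩ g-->⟨0,1⟩ h-->⟨1,0,0⟩ k-->⟨1,1,0⟩
result: ⟨0 1 1; 0 1 1; 1 1 0⟩

Answer: ⟨0 1 1; 0 1 1; 1 1 0⟩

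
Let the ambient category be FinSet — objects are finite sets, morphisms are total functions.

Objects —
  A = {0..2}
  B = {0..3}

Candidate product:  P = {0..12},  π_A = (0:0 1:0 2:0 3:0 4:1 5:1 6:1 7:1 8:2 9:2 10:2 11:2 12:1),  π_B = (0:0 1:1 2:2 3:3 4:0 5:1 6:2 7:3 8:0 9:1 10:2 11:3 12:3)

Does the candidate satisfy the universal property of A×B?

Answer: NOT A VALID PRODUCT — |P|=13 ≠ |A|·|B|=12

Work:
|A|·|B| = 3·4 = 12;  |P| = 13
  → cardinalities differ; no bijection possible.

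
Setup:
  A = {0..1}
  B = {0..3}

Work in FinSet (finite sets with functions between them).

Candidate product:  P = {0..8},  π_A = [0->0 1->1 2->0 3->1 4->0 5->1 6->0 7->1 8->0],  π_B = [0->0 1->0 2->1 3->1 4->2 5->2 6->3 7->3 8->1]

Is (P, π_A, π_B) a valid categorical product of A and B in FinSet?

|A|·|B| = 2·4 = 8;  |P| = 9
  → cardinalities differ; no bijection possible.

Answer: NOT A VALID PRODUCT — |P|=9 ≠ |A|·|B|=8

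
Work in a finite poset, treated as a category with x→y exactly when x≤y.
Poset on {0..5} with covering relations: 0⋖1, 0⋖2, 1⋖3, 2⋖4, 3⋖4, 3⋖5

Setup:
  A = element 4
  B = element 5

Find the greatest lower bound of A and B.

Answer: A∧B = 3

Work:
{x : x≤A ∧ x≤B} = {0,1,3}  (A=4, B=5)
  0 ≤ 3
  1 ≤ 3
  3 ≤ 3
glb = 3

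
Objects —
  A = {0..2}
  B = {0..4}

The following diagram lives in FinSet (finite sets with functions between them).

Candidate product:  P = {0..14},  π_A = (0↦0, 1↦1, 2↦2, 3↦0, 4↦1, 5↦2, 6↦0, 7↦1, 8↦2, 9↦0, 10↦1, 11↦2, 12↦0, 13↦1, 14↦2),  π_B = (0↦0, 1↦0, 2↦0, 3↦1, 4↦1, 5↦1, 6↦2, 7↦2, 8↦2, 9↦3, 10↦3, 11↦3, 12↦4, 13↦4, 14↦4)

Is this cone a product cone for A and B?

|A|·|B| = 3·5 = 15;  |P| = 15
Check the pairing map k ↦ (π_A(k), π_B(k)):
  0 ↦ (0,0)
  1 ↦ (1,0)
  2 ↦ (2,0)
  3 ↦ (0,1)
  4 ↦ (1,1)
  5 ↦ (2,1)
  6 ↦ (0,2)
  7 ↦ (1,2)
  8 ↦ (2,2)
  9 ↦ (0,3)
  10 ↦ (1,3)
  11 ↦ (2,3)
  12 ↦ (0,4)
  13 ↦ (1,4)
  14 ↦ (2,4)
distinct pairs in image: 15 / 15 needed
  → bijection onto A×B; projections well-typed.

Answer: VALID PRODUCT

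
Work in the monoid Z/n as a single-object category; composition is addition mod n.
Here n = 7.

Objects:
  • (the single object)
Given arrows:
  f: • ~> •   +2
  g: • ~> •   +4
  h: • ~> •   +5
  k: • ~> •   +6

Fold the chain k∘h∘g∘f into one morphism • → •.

  0 +2≡2 +4≡6 +5≡4 +6≡3  (mod 7)
composite: +3

Answer: +3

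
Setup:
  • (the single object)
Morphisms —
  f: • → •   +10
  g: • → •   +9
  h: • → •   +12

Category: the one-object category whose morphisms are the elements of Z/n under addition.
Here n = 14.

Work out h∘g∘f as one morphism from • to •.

  0 +10≡10 +9≡5 +12≡3  (mod 14)
composite: +3

Answer: +3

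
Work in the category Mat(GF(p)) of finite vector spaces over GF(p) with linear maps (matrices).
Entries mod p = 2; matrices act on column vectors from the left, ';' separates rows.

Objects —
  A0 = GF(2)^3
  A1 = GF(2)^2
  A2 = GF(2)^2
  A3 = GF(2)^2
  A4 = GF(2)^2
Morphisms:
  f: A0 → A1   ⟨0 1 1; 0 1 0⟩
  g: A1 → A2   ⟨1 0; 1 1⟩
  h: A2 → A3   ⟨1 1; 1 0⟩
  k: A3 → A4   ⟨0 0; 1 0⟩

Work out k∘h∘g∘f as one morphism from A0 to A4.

  e0=(1,0,0) f→(0,0) g→(0,0) h→(0,0) k→(0,0)
  e1=(0,1,0) f→(1,1) g→(1,0) h→(1,1) k→(0,1)
  e2=(0,0,1) f→(1,0) g→(1,1) h→(0,1) k→(0,0)
composite: ⟨0 0 0; 0 1 0⟩

Answer: ⟨0 0 0; 0 1 0⟩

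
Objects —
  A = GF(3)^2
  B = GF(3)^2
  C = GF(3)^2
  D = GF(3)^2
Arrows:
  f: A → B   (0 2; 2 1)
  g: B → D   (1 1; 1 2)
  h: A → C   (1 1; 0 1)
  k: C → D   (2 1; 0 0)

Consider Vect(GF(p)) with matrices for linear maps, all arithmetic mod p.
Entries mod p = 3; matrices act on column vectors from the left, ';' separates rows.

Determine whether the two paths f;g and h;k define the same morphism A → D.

1) trace f;g:
  e0=(1,0) f→(0,2) g→(2,1)
  e1=(0,1) f→(2,1) g→(0,1)
  composite₁ = (2 0; 1 1)
2) trace h;k:
  e0=(1,0) h→(1,0) k→(2,0)
  e1=(0,1) h→(1,1) k→(0,0)
  composite₂ = (2 0; 0 0)
Equal? NO — does not commute

Answer: DOES NOT COMMUTE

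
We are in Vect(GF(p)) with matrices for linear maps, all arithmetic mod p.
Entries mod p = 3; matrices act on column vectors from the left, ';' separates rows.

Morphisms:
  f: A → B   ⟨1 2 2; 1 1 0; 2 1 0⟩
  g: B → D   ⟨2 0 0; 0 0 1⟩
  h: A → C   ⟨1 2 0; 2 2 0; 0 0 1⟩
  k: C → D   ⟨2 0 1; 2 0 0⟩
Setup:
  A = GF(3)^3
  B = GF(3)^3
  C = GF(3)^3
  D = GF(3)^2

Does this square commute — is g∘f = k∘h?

Path 1 = f;g:
  e0=[1,0,0] f→[1,1,2] g→[2,2]
  e1=[0,1,0] f→[2,1,1] g→[1,1]
  e2=[0,0,1] f→[2,0,0] g→[1,0]
  ⟦path⟧₁ = ⟨2 1 1; 2 1 0⟩
Path 2 = h;k:
  e0=[1,0,0] h→[1,2,0] k→[2,2]
  e1=[0,1,0] h→[2,2,0] k→[1,1]
  e2=[0,0,1] h→[0,0,1] k→[1,0]
  ⟦path⟧₂ = ⟨2 1 1; 2 1 0⟩
Equal? equal; square commutes

Answer: COMMUTES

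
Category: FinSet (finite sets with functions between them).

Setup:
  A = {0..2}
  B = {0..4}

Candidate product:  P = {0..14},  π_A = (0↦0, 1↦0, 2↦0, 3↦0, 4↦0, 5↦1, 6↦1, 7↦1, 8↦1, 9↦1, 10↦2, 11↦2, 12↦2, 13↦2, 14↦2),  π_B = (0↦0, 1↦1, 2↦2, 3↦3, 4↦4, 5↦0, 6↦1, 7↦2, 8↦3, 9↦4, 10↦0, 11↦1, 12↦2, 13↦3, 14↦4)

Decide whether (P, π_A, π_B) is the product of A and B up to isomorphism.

|A|·|B| = 3·5 = 15;  |P| = 15
Check the pairing map k ↦ (π_A(k), π_B(k)):
  0 ↦ (0,0)
  1 ↦ (0,1)
  2 ↦ (0,2)
  3 ↦ (0,3)
  4 ↦ (0,4)
  5 ↦ (1,0)
  6 ↦ (1,1)
  7 ↦ (1,2)
  8 ↦ (1,3)
  9 ↦ (1,4)
  10 ↦ (2,0)
  11 ↦ (2,1)
  12 ↦ (2,2)
  13 ↦ (2,3)
  14 ↦ (2,4)
distinct pairs in image: 15 / 15 needed
  → bijection onto A×B; projections well-typed.

Answer: VALID PRODUCT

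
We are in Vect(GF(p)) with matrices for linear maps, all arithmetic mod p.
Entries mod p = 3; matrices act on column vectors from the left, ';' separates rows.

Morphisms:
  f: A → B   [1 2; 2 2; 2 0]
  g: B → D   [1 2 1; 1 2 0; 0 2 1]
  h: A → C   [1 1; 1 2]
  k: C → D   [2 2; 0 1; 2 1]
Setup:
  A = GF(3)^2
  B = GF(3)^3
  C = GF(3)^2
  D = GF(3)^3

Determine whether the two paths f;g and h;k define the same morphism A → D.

Answer: DOES NOT COMMUTE

Trace:
Path 1 = f;g:
  e0=(1,0) f→(1,2,2) g→(1,2,0)
  e1=(0,1) f→(2,2,0) g→(0,0,1)
  ⟦path⟧₁ = [1 0; 2 0; 0 1]
Path 2 = h;k:
  e0=(1,0) h→(1,1) k→(1,1,0)
  e1=(0,1) h→(1,2) k→(0,2,1)
  ⟦path⟧₂ = [1 0; 1 2; 0 1]
Equal? differ; not commutative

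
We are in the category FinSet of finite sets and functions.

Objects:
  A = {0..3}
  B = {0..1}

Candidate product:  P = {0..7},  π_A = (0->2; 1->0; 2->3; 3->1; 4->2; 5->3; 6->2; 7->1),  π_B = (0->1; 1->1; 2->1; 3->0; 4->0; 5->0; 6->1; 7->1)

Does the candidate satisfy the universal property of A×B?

Answer: NOT A VALID PRODUCT — duplicate pair at indices 6,0

Derivation:
|A|·|B| = 4·2 = 8;  |P| = 8
Check the pairing map k ↦ (π_A(k), π_B(k)):
  0 -> (2,1)
  1 -> (0,1)
  2 -> (3,1)
  3 -> (1,0)
  4 -> (2,0)
  5 -> (3,0)
  6 -> (2,1)  ✗ repeats pair of k=0
  7 -> (1,1)
distinct pairs in image: 7 / 8 needed
  → (2,1) hit at k=0 and k=6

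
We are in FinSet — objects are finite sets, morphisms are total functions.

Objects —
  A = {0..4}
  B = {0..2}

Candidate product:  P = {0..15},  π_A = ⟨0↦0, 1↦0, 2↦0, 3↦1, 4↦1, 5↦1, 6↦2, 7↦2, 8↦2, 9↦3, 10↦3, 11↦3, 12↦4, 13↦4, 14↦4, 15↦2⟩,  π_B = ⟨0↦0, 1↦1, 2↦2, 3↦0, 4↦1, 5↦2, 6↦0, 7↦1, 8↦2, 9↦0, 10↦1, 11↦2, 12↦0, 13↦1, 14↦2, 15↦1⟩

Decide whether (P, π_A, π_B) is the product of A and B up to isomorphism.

Answer: NOT A VALID PRODUCT — |P|=16 ≠ |A|·|B|=15

Work:
|A|·|B| = 5·3 = 15;  |P| = 16
  → cardinalities differ; no bijection possible.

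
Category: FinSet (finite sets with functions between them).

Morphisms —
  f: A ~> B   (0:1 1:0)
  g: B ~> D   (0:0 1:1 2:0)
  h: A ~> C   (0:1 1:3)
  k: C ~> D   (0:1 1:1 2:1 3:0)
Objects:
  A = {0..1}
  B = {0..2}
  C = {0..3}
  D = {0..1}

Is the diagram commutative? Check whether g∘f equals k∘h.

Answer: COMMUTES

Trace:
Path 1 = f;g:
  0 f~>1 g~>1
  1 f~>0 g~>0
  result₁ = (0:1 1:0)
Path 2 = h;k:
  0 h~>1 k~>1
  1 h~>3 k~>0
  result₂ = (0:1 1:0)
Equal? equal; square commutes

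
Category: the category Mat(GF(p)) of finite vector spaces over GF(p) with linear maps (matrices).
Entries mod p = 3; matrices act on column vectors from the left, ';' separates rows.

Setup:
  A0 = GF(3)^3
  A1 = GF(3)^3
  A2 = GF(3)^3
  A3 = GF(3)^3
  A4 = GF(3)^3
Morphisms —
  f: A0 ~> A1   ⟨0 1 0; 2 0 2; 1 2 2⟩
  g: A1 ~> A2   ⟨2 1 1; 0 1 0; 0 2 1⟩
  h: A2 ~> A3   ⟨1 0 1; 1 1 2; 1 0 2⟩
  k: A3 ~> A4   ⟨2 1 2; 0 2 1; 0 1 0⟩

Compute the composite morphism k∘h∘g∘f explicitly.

Answer: ⟨0 0 1; 1 0 1; 0 2 0⟩

Trace:
  e0=⟨1,0,0⟩ f~>⟨0,2,1⟩ g~>⟨0,2,2⟩ h~>⟨2,0,1⟩ k~>⟨0,1,0⟩
  e1=⟨0,1,0⟩ f~>⟨1,0,2⟩ g~>⟨1,0,2⟩ h~>⟨0,2,2⟩ k~>⟨0,0,2⟩
  e2=⟨0,0,1⟩ f~>⟨0,2,2⟩ g~>⟨1,2,0⟩ h~>⟨1,0,1⟩ k~>⟨1,1,0⟩
result: ⟨0 0 1; 1 0 1; 0 2 0⟩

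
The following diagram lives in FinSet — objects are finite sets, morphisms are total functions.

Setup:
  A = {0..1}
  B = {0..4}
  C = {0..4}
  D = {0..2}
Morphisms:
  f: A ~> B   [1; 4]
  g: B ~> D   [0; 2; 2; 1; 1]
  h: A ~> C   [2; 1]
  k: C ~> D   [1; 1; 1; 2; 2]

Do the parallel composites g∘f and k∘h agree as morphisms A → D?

Answer: DOES NOT COMMUTE

Trace:
Path 1 = f;g:
  0 f~>1 g~>2
  1 f~>4 g~>1
  result₁ = [2; 1]
Path 2 = h;k:
  0 h~>2 k~>1
  1 h~>1 k~>1
  result₂ = [1; 1]
Equal? NO — does not commute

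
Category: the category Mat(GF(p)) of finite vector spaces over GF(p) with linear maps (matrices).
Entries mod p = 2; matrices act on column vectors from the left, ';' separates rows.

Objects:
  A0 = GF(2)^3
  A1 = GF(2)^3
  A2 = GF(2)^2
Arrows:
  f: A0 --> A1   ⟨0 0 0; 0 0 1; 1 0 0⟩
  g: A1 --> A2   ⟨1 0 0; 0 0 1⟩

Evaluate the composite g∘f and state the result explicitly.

Answer: ⟨0 0 0; 1 0 0⟩

Trace:
  e0=[1,0,0] f-->[0,0,1] g-->[0,1]
  e1=[0,1,0] f-->[0,0,0] g-->[0,0]
  e2=[0,0,1] f-->[0,1,0] g-->[0,0]
result: ⟨0 0 0; 1 0 0⟩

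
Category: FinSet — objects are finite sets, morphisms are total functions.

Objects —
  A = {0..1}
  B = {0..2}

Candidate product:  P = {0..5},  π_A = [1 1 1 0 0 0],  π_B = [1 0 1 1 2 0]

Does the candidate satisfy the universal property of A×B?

Answer: NOT A VALID PRODUCT — duplicate pair at indices 2,0

Derivation:
|A|·|B| = 2·3 = 6;  |P| = 6
Check the pairing map k ↦ (π_A(k), π_B(k)):
  0 ↦ (1,1)
  1 ↦ (1,0)
  2 ↦ (1,1)  ✗ repeats pair of k=0
  3 ↦ (0,1)
  4 ↦ (0,2)
  5 ↦ (0,0)
distinct pairs in image: 5 / 6 needed
  → (1,1) hit at k=0 and k=2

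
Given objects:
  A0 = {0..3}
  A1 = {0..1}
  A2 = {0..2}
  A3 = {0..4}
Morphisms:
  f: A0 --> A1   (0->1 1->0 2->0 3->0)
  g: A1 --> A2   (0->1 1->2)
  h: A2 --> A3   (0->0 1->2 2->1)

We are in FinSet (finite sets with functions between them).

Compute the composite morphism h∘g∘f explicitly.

Answer: (0->1 1->2 2->2 3->2)

Trace:
  0 f-->1 g-->2 h-->1
  1 f-->0 g-->1 h-->2
  2 f-->0 g-->1 h-->2
  3 f-->0 g-->1 h-->2
composite: (0->1 1->2 2->2 3->2)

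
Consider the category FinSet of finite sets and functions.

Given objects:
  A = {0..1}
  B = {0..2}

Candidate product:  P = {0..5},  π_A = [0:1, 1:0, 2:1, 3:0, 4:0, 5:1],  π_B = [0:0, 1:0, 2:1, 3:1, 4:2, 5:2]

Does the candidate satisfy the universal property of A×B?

Answer: VALID PRODUCT

Trace:
|A|·|B| = 2·3 = 6;  |P| = 6
Check the pairing map k ↦ (π_A(k), π_B(k)):
  0 : (1,0)
  1 : (0,0)
  2 : (1,1)
  3 : (0,1)
  4 : (0,2)
  5 : (1,2)
distinct pairs in image: 6 / 6 needed
  → bijection onto A×B; projections well-typed.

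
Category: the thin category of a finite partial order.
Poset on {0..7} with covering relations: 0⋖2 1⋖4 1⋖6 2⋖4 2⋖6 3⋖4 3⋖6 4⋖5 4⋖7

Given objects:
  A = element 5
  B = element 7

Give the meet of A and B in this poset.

Answer: A∧B = 4

Trace:
{x : x≤A ∧ x≤B} = {0,1,2,3,4}  (A=5, B=7)
  0 ≤ 4
  1 ≤ 4
  2 ≤ 4
  3 ≤ 4
  4 ≤ 4
glb = 4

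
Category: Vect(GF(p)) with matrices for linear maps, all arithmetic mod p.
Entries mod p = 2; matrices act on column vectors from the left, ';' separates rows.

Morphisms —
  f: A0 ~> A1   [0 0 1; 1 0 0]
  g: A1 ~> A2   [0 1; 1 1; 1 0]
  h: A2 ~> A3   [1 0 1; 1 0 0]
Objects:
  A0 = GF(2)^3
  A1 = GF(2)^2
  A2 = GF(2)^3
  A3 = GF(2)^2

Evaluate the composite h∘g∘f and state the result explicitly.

  e0=[1,0,0] f~>[0,1] g~>[1,1,0] h~>[1,1]
  e1=[0,1,0] f~>[0,0] g~>[0,0,0] h~>[0,0]
  e2=[0,0,1] f~>[1,0] g~>[0,1,1] h~>[1,0]
composite: [1 0 1; 1 0 0]

Answer: [1 0 1; 1 0 0]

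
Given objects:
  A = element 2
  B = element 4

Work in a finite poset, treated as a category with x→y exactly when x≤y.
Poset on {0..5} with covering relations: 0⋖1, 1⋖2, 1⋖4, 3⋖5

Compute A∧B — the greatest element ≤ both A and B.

Common predecessors of 2,4: {0,1}
  0 <= 1
  1 <= 1
glb = 1

Answer: A∧B = 1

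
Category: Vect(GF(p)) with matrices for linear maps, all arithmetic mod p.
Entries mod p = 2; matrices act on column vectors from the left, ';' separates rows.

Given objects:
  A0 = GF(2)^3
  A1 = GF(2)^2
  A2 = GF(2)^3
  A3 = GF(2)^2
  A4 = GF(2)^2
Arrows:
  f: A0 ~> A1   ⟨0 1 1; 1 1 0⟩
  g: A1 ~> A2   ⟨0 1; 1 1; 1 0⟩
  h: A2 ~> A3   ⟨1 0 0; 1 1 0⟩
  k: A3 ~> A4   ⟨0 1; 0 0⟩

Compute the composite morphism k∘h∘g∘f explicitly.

  e0=⟨1,0,0⟩ f~>⟨0,1⟩ g~>⟨1,1,0⟩ h~>⟨1,0⟩ k~>⟨0,0⟩
  e1=⟨0,1,0⟩ f~>⟨1,1⟩ g~>⟨1,0,1⟩ h~>⟨1,1⟩ k~>⟨1,0⟩
  e2=⟨0,0,1⟩ f~>⟨1,0⟩ g~>⟨0,1,1⟩ h~>⟨0,1⟩ k~>⟨1,0⟩
composite: ⟨0 1 1; 0 0 0⟩

Answer: ⟨0 1 1; 0 0 0⟩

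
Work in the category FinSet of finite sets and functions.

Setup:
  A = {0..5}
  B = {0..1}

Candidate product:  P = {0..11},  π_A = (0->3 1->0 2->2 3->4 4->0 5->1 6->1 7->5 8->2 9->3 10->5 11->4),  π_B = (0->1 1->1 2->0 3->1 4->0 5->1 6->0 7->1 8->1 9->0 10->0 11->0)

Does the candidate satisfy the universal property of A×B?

Answer: VALID PRODUCT

Derivation:
|A|·|B| = 6·2 = 12;  |P| = 12
Check the pairing map k ↦ (π_A(k), π_B(k)):
  0 -> (3,1)
  1 -> (0,1)
  2 -> (2,0)
  3 -> (4,1)
  4 -> (0,0)
  5 -> (1,1)
  6 -> (1,0)
  7 -> (5,1)
  8 -> (2,1)
  9 -> (3,0)
  10 -> (5,0)
  11 -> (4,0)
distinct pairs in image: 12 / 12 needed
  → bijection onto A×B; projections well-typed.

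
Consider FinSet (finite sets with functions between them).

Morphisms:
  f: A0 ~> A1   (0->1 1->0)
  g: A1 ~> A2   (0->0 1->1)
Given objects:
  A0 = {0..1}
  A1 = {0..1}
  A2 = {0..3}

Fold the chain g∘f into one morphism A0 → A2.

  0 f~>1 g~>1
  1 f~>0 g~>0
result: (0->1 1->0)

Answer: (0->1 1->0)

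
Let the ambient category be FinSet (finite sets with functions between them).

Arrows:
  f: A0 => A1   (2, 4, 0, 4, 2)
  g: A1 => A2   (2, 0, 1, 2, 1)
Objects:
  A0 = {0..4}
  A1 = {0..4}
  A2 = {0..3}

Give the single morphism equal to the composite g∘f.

  0 f=>2 g=>1
  1 f=>4 g=>1
  2 f=>0 g=>2
  3 f=>4 g=>1
  4 f=>2 g=>1
composite: (1, 1, 2, 1, 1)

Answer: (1, 1, 2, 1, 1)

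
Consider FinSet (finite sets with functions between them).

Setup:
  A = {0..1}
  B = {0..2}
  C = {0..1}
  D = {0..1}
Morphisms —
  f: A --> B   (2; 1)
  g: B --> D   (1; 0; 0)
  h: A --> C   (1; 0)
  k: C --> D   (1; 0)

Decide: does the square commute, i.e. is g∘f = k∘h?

Along f;g (path 1):
  0 f-->2 g-->0
  1 f-->1 g-->0
  composite₁ = (0; 0)
Along h;k (path 2):
  0 h-->1 k-->0
  1 h-->0 k-->1
  composite₂ = (0; 1)
Equal? distinct morphisms ✗

Answer: DOES NOT COMMUTE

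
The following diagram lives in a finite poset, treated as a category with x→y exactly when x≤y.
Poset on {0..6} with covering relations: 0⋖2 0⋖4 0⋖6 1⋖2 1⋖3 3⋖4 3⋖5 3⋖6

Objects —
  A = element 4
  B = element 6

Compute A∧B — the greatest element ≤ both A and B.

Common predecessors of 4,6: {0,1,3}
  maximal lower bounds 0 and 3 are incomparable: neither 0<=3 nor 3<=0
→ no greatest lower bound exists

Answer: NO MEET EXISTS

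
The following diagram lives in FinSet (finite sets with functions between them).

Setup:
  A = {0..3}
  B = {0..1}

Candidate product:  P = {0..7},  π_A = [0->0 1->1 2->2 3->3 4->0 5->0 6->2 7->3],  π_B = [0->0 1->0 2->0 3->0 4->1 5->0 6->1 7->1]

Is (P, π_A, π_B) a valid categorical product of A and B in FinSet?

Answer: NOT A VALID PRODUCT — duplicate pair at indices 0,5

Trace:
|A|·|B| = 4·2 = 8;  |P| = 8
Check the pairing map k ↦ (π_A(k), π_B(k)):
  0 -> (0,0)
  1 -> (1,0)
  2 -> (2,0)
  3 -> (3,0)
  4 -> (0,1)
  5 -> (0,0)  ✗ repeats pair of k=0
  6 -> (2,1)
  7 -> (3,1)
distinct pairs in image: 7 / 8 needed
  → (0,0) hit at k=0 and k=5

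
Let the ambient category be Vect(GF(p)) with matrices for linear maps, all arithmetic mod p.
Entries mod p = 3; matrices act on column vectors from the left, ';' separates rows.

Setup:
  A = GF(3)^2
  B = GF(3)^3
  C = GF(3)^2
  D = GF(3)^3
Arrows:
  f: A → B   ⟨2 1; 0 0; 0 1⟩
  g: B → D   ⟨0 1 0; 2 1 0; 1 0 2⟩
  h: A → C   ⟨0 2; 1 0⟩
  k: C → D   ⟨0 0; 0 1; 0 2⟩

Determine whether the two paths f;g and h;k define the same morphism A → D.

Path 1 = f;g:
  e0=⟨1,0⟩ f→⟨2,0,0⟩ g→⟨0,1,2⟩
  e1=⟨0,1⟩ f→⟨1,0,1⟩ g→⟨0,2,0⟩
  composite₁ = ⟨0 0; 1 2; 2 0⟩
Path 2 = h;k:
  e0=⟨1,0⟩ h→⟨0,1⟩ k→⟨0,1,2⟩
  e1=⟨0,1⟩ h→⟨2,0⟩ k→⟨0,0,0⟩
  composite₂ = ⟨0 0; 1 0; 2 0⟩
Equal? distinct morphisms ✗

Answer: DOES NOT COMMUTE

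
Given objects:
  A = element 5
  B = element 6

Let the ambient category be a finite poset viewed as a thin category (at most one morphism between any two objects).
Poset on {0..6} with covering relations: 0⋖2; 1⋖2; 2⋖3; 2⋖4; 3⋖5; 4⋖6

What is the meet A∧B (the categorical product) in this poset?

Answer: A∧B = 2

Derivation:
Lower bounds of A=5 and B=6: {0,1,2}
  0 ≤ 2
  1 ≤ 2
  2 ≤ 2
glb = 2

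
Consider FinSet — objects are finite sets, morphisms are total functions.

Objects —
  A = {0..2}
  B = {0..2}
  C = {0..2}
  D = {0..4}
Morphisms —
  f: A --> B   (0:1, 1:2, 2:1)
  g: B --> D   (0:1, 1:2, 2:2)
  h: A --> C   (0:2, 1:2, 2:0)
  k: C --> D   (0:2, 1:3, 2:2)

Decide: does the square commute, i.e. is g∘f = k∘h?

Answer: COMMUTES

Derivation:
Along f;g (path 1):
  0 f-->1 g-->2
  1 f-->2 g-->2
  2 f-->1 g-->2
  composite₁ = (0:2, 1:2, 2:2)
Along h;k (path 2):
  0 h-->2 k-->2
  1 h-->2 k-->2
  2 h-->0 k-->2
  composite₂ = (0:2, 1:2, 2:2)
Equal? YES — commutes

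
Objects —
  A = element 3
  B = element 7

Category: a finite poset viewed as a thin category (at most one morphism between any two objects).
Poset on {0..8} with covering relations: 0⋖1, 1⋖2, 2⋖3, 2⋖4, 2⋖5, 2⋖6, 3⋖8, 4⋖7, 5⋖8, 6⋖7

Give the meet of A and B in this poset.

Common predecessors of 3,7: {0,1,2}
  0 ⊑ 2
  1 ⊑ 2
  2 ⊑ 2
glb = 2

Answer: A∧B = 2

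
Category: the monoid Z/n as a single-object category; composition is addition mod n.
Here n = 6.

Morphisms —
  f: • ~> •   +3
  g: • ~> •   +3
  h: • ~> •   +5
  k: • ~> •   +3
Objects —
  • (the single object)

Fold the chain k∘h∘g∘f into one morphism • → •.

  0 +3≡3 +3≡0 +5≡5 +3≡2  (mod 6)
⟦path⟧: +2

Answer: +2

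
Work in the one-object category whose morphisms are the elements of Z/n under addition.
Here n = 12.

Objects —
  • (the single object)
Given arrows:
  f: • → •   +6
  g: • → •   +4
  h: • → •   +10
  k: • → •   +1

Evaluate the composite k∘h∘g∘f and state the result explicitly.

Answer: +9

Work:
  0 +6≡6 +4≡10 +10≡8 +1≡9  (mod 12)
⟦path⟧: +9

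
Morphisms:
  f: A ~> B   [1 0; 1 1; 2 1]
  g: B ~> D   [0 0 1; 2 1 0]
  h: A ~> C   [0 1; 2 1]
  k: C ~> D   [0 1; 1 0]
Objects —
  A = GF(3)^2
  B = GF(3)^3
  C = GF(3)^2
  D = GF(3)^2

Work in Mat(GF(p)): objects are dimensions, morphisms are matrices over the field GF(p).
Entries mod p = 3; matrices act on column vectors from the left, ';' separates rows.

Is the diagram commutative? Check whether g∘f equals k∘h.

Answer: COMMUTES

Trace:
Path 1 = f;g:
  e0=[1,0] f~>[1,1,2] g~>[2,0]
  e1=[0,1] f~>[0,1,1] g~>[1,1]
  ⟦path⟧₁ = [2 1; 0 1]
Path 2 = h;k:
  e0=[1,0] h~>[0,2] k~>[2,0]
  e1=[0,1] h~>[1,1] k~>[1,1]
  ⟦path⟧₂ = [2 1; 0 1]
Equal? YES — commutes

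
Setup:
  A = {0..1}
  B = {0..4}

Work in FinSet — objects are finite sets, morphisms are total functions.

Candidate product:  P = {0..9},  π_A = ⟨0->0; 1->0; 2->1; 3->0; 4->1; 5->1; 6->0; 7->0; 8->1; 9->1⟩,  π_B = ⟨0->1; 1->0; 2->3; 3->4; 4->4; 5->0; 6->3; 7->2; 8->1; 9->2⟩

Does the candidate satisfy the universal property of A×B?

|A|·|B| = 2·5 = 10;  |P| = 10
Check the pairing map k ↦ (π_A(k), π_B(k)):
  0 -> (0,1)
  1 -> (0,0)
  2 -> (1,3)
  3 -> (0,4)
  4 -> (1,4)
  5 -> (1,0)
  6 -> (0,3)
  7 -> (0,2)
  8 -> (1,1)
  9 -> (1,2)
distinct pairs in image: 10 / 10 needed
  → bijection onto A×B; projections well-typed.

Answer: VALID PRODUCT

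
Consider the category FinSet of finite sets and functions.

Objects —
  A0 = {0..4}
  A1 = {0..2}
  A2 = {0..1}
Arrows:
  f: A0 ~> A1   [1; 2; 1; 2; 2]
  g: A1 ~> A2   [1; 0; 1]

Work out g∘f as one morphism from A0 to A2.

Answer: [0; 1; 0; 1; 1]

Derivation:
  0 f~>1 g~>0
  1 f~>2 g~>1
  2 f~>1 g~>0
  3 f~>2 g~>1
  4 f~>2 g~>1
result: [0; 1; 0; 1; 1]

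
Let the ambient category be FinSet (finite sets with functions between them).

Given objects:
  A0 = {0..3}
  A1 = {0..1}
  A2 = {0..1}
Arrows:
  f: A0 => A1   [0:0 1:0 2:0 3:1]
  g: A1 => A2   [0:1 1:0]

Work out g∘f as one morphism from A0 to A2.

Answer: [0:1 1:1 2:1 3:0]

Work:
  0 f=>0 g=>1
  1 f=>0 g=>1
  2 f=>0 g=>1
  3 f=>1 g=>0
result: [0:1 1:1 2:1 3:0]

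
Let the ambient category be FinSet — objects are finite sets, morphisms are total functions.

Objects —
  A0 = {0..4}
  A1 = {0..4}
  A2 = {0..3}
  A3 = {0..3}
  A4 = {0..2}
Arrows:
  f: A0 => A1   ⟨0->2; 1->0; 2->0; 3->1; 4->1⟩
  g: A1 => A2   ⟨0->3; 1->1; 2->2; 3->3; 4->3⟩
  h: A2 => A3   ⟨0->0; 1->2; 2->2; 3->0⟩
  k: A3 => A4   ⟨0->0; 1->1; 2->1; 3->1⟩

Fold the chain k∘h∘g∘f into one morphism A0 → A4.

  0 f=>2 g=>2 h=>2 k=>1
  1 f=>0 g=>3 h=>0 k=>0
  2 f=>0 g=>3 h=>0 k=>0
  3 f=>1 g=>1 h=>2 k=>1
  4 f=>1 g=>1 h=>2 k=>1
result: ⟨0->1; 1->0; 2->0; 3->1; 4->1⟩

Answer: ⟨0->1; 1->0; 2->0; 3->1; 4->1⟩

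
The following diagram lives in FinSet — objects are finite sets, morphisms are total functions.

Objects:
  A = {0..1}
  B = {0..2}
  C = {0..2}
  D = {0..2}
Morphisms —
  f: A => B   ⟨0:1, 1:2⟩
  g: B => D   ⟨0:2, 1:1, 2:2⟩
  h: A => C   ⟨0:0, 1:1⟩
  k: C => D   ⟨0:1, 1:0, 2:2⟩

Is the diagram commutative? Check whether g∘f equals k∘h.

Answer: DOES NOT COMMUTE

Derivation:
1) trace f;g:
  0 f=>1 g=>1
  1 f=>2 g=>2
  composite₁ = ⟨0:1, 1:2⟩
2) trace h;k:
  0 h=>0 k=>1
  1 h=>1 k=>0
  composite₂ = ⟨0:1, 1:0⟩
Equal? differ; not commutative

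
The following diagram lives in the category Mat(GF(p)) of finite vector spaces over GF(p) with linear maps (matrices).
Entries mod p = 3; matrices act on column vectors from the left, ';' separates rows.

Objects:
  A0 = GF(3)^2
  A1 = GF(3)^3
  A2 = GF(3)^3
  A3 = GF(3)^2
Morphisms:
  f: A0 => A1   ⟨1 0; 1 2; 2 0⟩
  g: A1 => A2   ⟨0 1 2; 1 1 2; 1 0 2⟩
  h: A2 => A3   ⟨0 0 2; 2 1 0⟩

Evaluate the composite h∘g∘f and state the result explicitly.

  e0=[1,0] f=>[1,1,2] g=>[2,0,2] h=>[1,1]
  e1=[0,1] f=>[0,2,0] g=>[2,2,0] h=>[0,0]
⟦path⟧: ⟨1 0; 1 0⟩

Answer: ⟨1 0; 1 0⟩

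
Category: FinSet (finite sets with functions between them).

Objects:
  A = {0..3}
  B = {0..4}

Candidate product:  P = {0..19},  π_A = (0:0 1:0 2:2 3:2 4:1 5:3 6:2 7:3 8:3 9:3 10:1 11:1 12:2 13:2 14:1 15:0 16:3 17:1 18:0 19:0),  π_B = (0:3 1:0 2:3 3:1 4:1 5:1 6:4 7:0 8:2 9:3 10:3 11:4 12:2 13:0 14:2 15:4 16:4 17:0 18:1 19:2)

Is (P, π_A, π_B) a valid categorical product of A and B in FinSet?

|A|·|B| = 4·5 = 20;  |P| = 20
Check the pairing map k ↦ (π_A(k), π_B(k)):
  0 : (0,3)
  1 : (0,0)
  2 : (2,3)
  3 : (2,1)
  4 : (1,1)
  5 : (3,1)
  6 : (2,4)
  7 : (3,0)
  8 : (3,2)
  9 : (3,3)
  10 : (1,3)
  11 : (1,4)
  12 : (2,2)
  13 : (2,0)
  14 : (1,2)
  15 : (0,4)
  16 : (3,4)
  17 : (1,0)
  18 : (0,1)
  19 : (0,2)
distinct pairs in image: 20 / 20 needed
  → bijection onto A×B; projections well-typed.

Answer: VALID PRODUCT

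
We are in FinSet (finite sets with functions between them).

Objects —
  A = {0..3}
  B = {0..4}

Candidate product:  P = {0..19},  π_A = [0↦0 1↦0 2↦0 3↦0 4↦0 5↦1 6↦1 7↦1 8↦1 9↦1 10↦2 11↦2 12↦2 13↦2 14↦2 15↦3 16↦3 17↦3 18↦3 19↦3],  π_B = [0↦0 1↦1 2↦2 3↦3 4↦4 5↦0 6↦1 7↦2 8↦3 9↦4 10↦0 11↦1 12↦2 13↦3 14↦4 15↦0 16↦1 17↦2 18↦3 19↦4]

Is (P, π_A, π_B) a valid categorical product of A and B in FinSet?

|A|·|B| = 4·5 = 20;  |P| = 20
Check the pairing map k ↦ (π_A(k), π_B(k)):
  0 ↦ (0,0)
  1 ↦ (0,1)
  2 ↦ (0,2)
  3 ↦ (0,3)
  4 ↦ (0,4)
  5 ↦ (1,0)
  6 ↦ (1,1)
  7 ↦ (1,2)
  8 ↦ (1,3)
  9 ↦ (1,4)
  10 ↦ (2,0)
  11 ↦ (2,1)
  12 ↦ (2,2)
  13 ↦ (2,3)
  14 ↦ (2,4)
  15 ↦ (3,0)
  16 ↦ (3,1)
  17 ↦ (3,2)
  18 ↦ (3,3)
  19 ↦ (3,4)
distinct pairs in image: 20 / 20 needed
  → bijection onto A×B; projections well-typed.

Answer: VALID PRODUCT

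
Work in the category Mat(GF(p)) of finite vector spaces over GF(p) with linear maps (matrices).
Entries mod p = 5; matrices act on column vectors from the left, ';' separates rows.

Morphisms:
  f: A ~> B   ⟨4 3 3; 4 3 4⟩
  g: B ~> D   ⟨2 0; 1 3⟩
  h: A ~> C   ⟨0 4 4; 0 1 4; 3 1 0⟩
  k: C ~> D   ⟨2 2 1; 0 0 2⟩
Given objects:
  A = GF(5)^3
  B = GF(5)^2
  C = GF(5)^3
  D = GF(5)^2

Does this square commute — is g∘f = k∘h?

Answer: COMMUTES

Derivation:
Along f;g (path 1):
  e0=[1,0,0] f~>[4,4] g~>[3,1]
  e1=[0,1,0] f~>[3,3] g~>[1,2]
  e2=[0,0,1] f~>[3,4] g~>[1,0]
  ⟦path⟧₁ = ⟨3 1 1; 1 2 0⟩
Along h;k (path 2):
  e0=[1,0,0] h~>[0,0,3] k~>[3,1]
  e1=[0,1,0] h~>[4,1,1] k~>[1,2]
  e2=[0,0,1] h~>[4,4,0] k~>[1,0]
  ⟦path⟧₂ = ⟨3 1 1; 1 2 0⟩
Equal? same morphism ✓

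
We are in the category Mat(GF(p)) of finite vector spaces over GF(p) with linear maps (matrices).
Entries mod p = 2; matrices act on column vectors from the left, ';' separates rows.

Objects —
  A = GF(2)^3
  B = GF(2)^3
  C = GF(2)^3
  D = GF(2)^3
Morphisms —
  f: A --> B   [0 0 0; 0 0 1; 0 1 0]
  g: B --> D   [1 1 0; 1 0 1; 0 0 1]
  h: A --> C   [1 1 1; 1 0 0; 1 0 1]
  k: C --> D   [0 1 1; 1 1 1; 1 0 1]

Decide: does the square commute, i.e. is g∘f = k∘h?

Along f;g (path 1):
  e0=(1,0,0) f-->(0,0,0) g-->(0,0,0)
  e1=(0,1,0) f-->(0,0,1) g-->(0,1,1)
  e2=(0,0,1) f-->(0,1,0) g-->(1,0,0)
  ⟦path⟧₁ = [0 0 1; 0 1 0; 0 1 0]
Along h;k (path 2):
  e0=(1,0,0) h-->(1,1,1) k-->(0,1,0)
  e1=(0,1,0) h-->(1,0,0) k-->(0,1,1)
  e2=(0,0,1) h-->(1,0,1) k-->(1,0,0)
  ⟦path⟧₂ = [0 0 1; 1 1 0; 0 1 0]
Equal? distinct morphisms ✗

Answer: DOES NOT COMMUTE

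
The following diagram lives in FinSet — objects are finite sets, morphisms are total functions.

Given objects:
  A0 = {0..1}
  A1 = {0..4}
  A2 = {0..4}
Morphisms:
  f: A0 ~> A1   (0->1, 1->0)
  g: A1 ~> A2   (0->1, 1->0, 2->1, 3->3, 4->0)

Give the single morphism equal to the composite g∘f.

  0 f~>1 g~>0
  1 f~>0 g~>1
composite: (0->0, 1->1)

Answer: (0->0, 1->1)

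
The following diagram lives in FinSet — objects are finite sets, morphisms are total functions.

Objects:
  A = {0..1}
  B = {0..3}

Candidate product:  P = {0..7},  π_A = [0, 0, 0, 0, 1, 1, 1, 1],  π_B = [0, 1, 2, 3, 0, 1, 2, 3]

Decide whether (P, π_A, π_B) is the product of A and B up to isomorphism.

Answer: VALID PRODUCT

Trace:
|A|·|B| = 2·4 = 8;  |P| = 8
Check the pairing map k ↦ (π_A(k), π_B(k)):
  0 -> (0,0)
  1 -> (0,1)
  2 -> (0,2)
  3 -> (0,3)
  4 -> (1,0)
  5 -> (1,1)
  6 -> (1,2)
  7 -> (1,3)
distinct pairs in image: 8 / 8 needed
  → bijection onto A×B; projections well-typed.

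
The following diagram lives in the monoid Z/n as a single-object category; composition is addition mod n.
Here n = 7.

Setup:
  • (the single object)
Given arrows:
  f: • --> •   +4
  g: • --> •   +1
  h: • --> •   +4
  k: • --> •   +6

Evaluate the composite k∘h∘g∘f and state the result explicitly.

Answer: +1

Work:
  0 +4≡4 +1≡5 +4≡2 +6≡1  (mod 7)
⟦path⟧: +1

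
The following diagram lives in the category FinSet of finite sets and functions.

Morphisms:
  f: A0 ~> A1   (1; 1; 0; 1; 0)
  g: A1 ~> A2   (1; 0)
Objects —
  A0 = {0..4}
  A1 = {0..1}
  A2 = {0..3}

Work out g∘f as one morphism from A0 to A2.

Answer: (0; 0; 1; 0; 1)

Work:
  0 f~>1 g~>0
  1 f~>1 g~>0
  2 f~>0 g~>1
  3 f~>1 g~>0
  4 f~>0 g~>1
composite: (0; 0; 1; 0; 1)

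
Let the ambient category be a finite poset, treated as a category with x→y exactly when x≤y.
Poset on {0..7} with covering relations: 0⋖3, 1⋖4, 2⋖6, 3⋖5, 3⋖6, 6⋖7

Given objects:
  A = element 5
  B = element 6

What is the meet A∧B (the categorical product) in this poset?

{x : x≤A ∧ x≤B} = {0,3}  (A=5, B=6)
  0 ≤ 3
  3 ≤ 3
glb = 3

Answer: A∧B = 3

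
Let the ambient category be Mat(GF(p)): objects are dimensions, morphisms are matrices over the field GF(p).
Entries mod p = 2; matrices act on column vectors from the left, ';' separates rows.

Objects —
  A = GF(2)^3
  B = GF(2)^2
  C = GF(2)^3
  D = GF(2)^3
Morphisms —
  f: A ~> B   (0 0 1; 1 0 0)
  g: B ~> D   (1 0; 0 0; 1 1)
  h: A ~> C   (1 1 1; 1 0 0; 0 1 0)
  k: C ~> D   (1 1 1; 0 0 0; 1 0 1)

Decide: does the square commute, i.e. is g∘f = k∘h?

Along f;g (path 1):
  e0=(1,0,0) f~>(0,1) g~>(0,0,1)
  e1=(0,1,0) f~>(0,0) g~>(0,0,0)
  e2=(0,0,1) f~>(1,0) g~>(1,0,1)
  result₁ = (0 0 1; 0 0 0; 1 0 1)
Along h;k (path 2):
  e0=(1,0,0) h~>(1,1,0) k~>(0,0,1)
  e1=(0,1,0) h~>(1,0,1) k~>(0,0,0)
  e2=(0,0,1) h~>(1,0,0) k~>(1,0,1)
  result₂ = (0 0 1; 0 0 0; 1 0 1)
Equal? equal; square commutes

Answer: COMMUTES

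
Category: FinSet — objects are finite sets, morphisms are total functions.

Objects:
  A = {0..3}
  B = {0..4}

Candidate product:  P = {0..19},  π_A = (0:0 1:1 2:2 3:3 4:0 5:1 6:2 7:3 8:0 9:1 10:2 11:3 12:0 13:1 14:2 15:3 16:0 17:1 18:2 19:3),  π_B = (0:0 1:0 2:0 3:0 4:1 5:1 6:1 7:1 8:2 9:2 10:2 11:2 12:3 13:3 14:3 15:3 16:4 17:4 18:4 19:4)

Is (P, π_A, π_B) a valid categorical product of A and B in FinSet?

Answer: VALID PRODUCT

Derivation:
|A|·|B| = 4·5 = 20;  |P| = 20
Check the pairing map k ↦ (π_A(k), π_B(k)):
  0 : (0,0)
  1 : (1,0)
  2 : (2,0)
  3 : (3,0)
  4 : (0,1)
  5 : (1,1)
  6 : (2,1)
  7 : (3,1)
  8 : (0,2)
  9 : (1,2)
  10 : (2,2)
  11 : (3,2)
  12 : (0,3)
  13 : (1,3)
  14 : (2,3)
  15 : (3,3)
  16 : (0,4)
  17 : (1,4)
  18 : (2,4)
  19 : (3,4)
distinct pairs in image: 20 / 20 needed
  → bijection onto A×B; projections well-typed.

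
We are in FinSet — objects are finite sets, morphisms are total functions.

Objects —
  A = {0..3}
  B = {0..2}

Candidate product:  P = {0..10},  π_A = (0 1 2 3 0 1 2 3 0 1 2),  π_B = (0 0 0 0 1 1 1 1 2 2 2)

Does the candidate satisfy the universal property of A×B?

|A|·|B| = 4·3 = 12;  |P| = 11
  → cardinalities differ; no bijection possible.

Answer: NOT A VALID PRODUCT — |P|=11 ≠ |A|·|B|=12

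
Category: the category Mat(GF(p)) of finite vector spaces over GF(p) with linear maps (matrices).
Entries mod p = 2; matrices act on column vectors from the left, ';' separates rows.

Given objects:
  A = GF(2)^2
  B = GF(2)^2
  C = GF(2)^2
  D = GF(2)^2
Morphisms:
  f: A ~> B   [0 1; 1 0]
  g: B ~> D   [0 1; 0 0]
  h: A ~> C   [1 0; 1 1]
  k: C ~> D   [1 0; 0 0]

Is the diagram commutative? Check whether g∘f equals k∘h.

Path 1 = f;g:
  e0=(1,0) f~>(0,1) g~>(1,0)
  e1=(0,1) f~>(1,0) g~>(0,0)
  ⟦path⟧₁ = [1 0; 0 0]
Path 2 = h;k:
  e0=(1,0) h~>(1,1) k~>(1,0)
  e1=(0,1) h~>(0,1) k~>(0,0)
  ⟦path⟧₂ = [1 0; 0 0]
Equal? same morphism ✓

Answer: COMMUTES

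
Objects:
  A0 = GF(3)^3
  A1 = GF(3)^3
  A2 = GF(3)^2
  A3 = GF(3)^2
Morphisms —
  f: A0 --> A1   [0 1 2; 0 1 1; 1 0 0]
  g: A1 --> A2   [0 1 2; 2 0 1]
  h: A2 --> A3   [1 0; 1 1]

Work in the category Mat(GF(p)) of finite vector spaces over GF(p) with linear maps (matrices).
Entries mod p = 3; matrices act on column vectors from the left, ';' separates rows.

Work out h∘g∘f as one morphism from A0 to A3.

Answer: [2 1 1; 0 0 2]

Work:
  e0=⟨1,0,0⟩ f-->⟨0,0,1⟩ g-->⟨2,1⟩ h-->⟨2,0⟩
  e1=⟨0,1,0⟩ f-->⟨1,1,0⟩ g-->⟨1,2⟩ h-->⟨1,0⟩
  e2=⟨0,0,1⟩ f-->⟨2,1,0⟩ g-->⟨1,1⟩ h-->⟨1,2⟩
composite: [2 1 1; 0 0 2]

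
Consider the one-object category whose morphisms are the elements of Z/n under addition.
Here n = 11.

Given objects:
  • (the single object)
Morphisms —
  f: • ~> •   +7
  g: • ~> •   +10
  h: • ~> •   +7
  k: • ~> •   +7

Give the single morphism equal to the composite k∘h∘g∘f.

  0 +7≡7 +10≡6 +7≡2 +7≡9  (mod 11)
composite: +9

Answer: +9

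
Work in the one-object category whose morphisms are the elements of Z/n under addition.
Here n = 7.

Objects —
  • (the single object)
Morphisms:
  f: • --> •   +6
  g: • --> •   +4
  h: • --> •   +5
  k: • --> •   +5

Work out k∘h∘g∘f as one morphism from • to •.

Answer: +6

Trace:
  0 +6≡6 +4≡3 +5≡1 +5≡6  (mod 7)
result: +6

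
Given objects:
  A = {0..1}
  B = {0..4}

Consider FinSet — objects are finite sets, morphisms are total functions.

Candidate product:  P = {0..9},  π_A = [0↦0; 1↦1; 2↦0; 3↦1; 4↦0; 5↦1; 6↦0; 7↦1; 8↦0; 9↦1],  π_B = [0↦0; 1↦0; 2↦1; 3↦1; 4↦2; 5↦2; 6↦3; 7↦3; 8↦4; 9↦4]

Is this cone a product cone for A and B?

|A|·|B| = 2·5 = 10;  |P| = 10
Check the pairing map k ↦ (π_A(k), π_B(k)):
  0 ↦ (0,0)
  1 ↦ (1,0)
  2 ↦ (0,1)
  3 ↦ (1,1)
  4 ↦ (0,2)
  5 ↦ (1,2)
  6 ↦ (0,3)
  7 ↦ (1,3)
  8 ↦ (0,4)
  9 ↦ (1,4)
distinct pairs in image: 10 / 10 needed
  → bijection onto A×B; projections well-typed.

Answer: VALID PRODUCT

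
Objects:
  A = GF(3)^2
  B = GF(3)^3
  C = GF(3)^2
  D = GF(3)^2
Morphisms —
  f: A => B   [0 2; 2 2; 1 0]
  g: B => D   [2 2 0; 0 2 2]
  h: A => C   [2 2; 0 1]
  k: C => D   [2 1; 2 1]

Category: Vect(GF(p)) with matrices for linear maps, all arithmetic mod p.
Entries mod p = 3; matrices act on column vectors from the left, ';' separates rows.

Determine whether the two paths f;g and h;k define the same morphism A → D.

Answer: DOES NOT COMMUTE

Derivation:
1) trace f;g:
  e0=⟨1,0⟩ f=>⟨0,2,1⟩ g=>⟨1,0⟩
  e1=⟨0,1⟩ f=>⟨2,2,0⟩ g=>⟨2,1⟩
  result₁ = [1 2; 0 1]
2) trace h;k:
  e0=⟨1,0⟩ h=>⟨2,0⟩ k=>⟨1,1⟩
  e1=⟨0,1⟩ h=>⟨2,1⟩ k=>⟨2,2⟩
  result₂ = [1 2; 1 2]
Equal? NO — does not commute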